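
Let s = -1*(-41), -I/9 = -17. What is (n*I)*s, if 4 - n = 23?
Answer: -119187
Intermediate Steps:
I = 153 (I = -9*(-17) = 153)
n = -19 (n = 4 - 1*23 = 4 - 23 = -19)
s = 41
(n*I)*s = -19*153*41 = -2907*41 = -119187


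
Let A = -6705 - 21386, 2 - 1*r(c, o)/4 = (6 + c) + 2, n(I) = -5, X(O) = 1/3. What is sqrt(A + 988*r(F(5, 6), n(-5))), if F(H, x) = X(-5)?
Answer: I*sqrt(478083)/3 ≈ 230.48*I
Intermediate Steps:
X(O) = 1/3
F(H, x) = 1/3
r(c, o) = -24 - 4*c (r(c, o) = 8 - 4*((6 + c) + 2) = 8 - 4*(8 + c) = 8 + (-32 - 4*c) = -24 - 4*c)
A = -28091
sqrt(A + 988*r(F(5, 6), n(-5))) = sqrt(-28091 + 988*(-24 - 4*1/3)) = sqrt(-28091 + 988*(-24 - 4/3)) = sqrt(-28091 + 988*(-76/3)) = sqrt(-28091 - 75088/3) = sqrt(-159361/3) = I*sqrt(478083)/3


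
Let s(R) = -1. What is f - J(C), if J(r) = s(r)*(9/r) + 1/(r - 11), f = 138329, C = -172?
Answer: 4354042129/31476 ≈ 1.3833e+5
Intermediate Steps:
J(r) = 1/(-11 + r) - 9/r (J(r) = -9/r + 1/(r - 11) = -9/r + 1/(-11 + r) = 1/(-11 + r) - 9/r)
f - J(C) = 138329 - (99 - 8*(-172))/((-172)*(-11 - 172)) = 138329 - (-1)*(99 + 1376)/(172*(-183)) = 138329 - (-1)*(-1)*1475/(172*183) = 138329 - 1*1475/31476 = 138329 - 1475/31476 = 4354042129/31476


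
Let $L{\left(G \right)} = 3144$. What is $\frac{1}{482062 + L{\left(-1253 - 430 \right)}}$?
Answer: $\frac{1}{485206} \approx 2.061 \cdot 10^{-6}$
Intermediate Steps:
$\frac{1}{482062 + L{\left(-1253 - 430 \right)}} = \frac{1}{482062 + 3144} = \frac{1}{485206}$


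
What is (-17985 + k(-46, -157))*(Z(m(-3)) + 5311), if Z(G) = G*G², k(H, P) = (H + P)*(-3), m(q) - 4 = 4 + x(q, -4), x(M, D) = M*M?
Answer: -177652224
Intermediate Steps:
x(M, D) = M²
m(q) = 8 + q² (m(q) = 4 + (4 + q²) = 8 + q²)
k(H, P) = -3*H - 3*P
Z(G) = G³
(-17985 + k(-46, -157))*(Z(m(-3)) + 5311) = (-17985 + (-3*(-46) - 3*(-157)))*((8 + (-3)²)³ + 5311) = (-17985 + (138 + 471))*((8 + 9)³ + 5311) = (-17985 + 609)*(17³ + 5311) = -17376*(4913 + 5311) = -17376*10224 = -177652224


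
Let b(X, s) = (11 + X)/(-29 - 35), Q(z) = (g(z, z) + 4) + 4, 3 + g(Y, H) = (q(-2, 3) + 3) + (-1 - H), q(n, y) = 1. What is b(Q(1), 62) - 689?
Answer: -22057/32 ≈ -689.28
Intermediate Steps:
g(Y, H) = -H (g(Y, H) = -3 + ((1 + 3) + (-1 - H)) = -3 + (4 + (-1 - H)) = -3 + (3 - H) = -H)
Q(z) = 8 - z (Q(z) = (-z + 4) + 4 = (4 - z) + 4 = 8 - z)
b(X, s) = -11/64 - X/64 (b(X, s) = (11 + X)/(-64) = (11 + X)*(-1/64) = -11/64 - X/64)
b(Q(1), 62) - 689 = (-11/64 - (8 - 1*1)/64) - 689 = (-11/64 - (8 - 1)/64) - 689 = (-11/64 - 1/64*7) - 689 = (-11/64 - 7/64) - 689 = -9/32 - 689 = -22057/32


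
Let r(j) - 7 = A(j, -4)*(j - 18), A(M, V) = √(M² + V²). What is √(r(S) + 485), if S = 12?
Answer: 2*√(123 - 6*√10) ≈ 20.399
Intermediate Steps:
r(j) = 7 + √(16 + j²)*(-18 + j) (r(j) = 7 + √(j² + (-4)²)*(j - 18) = 7 + √(j² + 16)*(-18 + j) = 7 + √(16 + j²)*(-18 + j))
√(r(S) + 485) = √((7 - 18*√(16 + 12²) + 12*√(16 + 12²)) + 485) = √((7 - 18*√(16 + 144) + 12*√(16 + 144)) + 485) = √((7 - 72*√10 + 12*√160) + 485) = √((7 - 72*√10 + 12*(4*√10)) + 485) = √((7 - 72*√10 + 48*√10) + 485) = √((7 - 24*√10) + 485) = √(492 - 24*√10)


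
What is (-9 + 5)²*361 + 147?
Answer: 5923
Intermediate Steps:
(-9 + 5)²*361 + 147 = (-4)²*361 + 147 = 16*361 + 147 = 5776 + 147 = 5923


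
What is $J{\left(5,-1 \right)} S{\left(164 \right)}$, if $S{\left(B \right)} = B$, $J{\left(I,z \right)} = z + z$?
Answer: $-328$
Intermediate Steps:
$J{\left(I,z \right)} = 2 z$
$J{\left(5,-1 \right)} S{\left(164 \right)} = 2 \left(-1\right) 164 = \left(-2\right) 164 = -328$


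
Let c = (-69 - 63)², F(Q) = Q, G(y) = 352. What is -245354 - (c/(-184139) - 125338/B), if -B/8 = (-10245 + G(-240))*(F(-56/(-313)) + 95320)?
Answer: -53340359972374873981481/217401715673857728 ≈ -2.4535e+5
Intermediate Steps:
c = 17424 (c = (-132)² = 17424)
B = 2361278335104/313 (B = -8*(-10245 + 352)*(-56/(-313) + 95320) = -(-79144)*(-56*(-1/313) + 95320) = -(-79144)*(56/313 + 95320) = -(-79144)*29835216/313 = -8*(-295159791888/313) = 2361278335104/313 ≈ 7.5440e+9)
-245354 - (c/(-184139) - 125338/B) = -245354 - (17424/(-184139) - 125338/2361278335104/313) = -245354 - (17424*(-1/184139) - 125338*313/2361278335104) = -245354 - (-17424/184139 - 19615397/1180639167552) = -245354 - 1*(-20575068815014231/217401715673857728) = -245354 + 20575068815014231/217401715673857728 = -53340359972374873981481/217401715673857728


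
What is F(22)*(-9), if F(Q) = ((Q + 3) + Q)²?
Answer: -19881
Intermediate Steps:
F(Q) = (3 + 2*Q)² (F(Q) = ((3 + Q) + Q)² = (3 + 2*Q)²)
F(22)*(-9) = (3 + 2*22)²*(-9) = (3 + 44)²*(-9) = 47²*(-9) = 2209*(-9) = -19881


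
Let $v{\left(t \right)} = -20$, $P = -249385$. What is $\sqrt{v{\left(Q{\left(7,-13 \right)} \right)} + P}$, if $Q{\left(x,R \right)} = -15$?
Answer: $i \sqrt{249405} \approx 499.4 i$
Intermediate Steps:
$\sqrt{v{\left(Q{\left(7,-13 \right)} \right)} + P} = \sqrt{-20 - 249385} = \sqrt{-249405} = i \sqrt{249405}$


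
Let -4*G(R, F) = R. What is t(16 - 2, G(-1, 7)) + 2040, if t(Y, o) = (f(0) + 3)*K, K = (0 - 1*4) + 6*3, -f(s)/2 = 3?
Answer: 1998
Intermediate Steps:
G(R, F) = -R/4
f(s) = -6 (f(s) = -2*3 = -6)
K = 14 (K = (0 - 4) + 18 = -4 + 18 = 14)
t(Y, o) = -42 (t(Y, o) = (-6 + 3)*14 = -3*14 = -42)
t(16 - 2, G(-1, 7)) + 2040 = -42 + 2040 = 1998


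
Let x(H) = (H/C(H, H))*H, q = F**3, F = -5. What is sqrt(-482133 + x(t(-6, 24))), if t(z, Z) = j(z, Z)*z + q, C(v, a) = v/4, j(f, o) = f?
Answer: I*sqrt(482489) ≈ 694.61*I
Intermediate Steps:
C(v, a) = v/4 (C(v, a) = v*(1/4) = v/4)
q = -125 (q = (-5)**3 = -125)
t(z, Z) = -125 + z**2 (t(z, Z) = z*z - 125 = z**2 - 125 = -125 + z**2)
x(H) = 4*H (x(H) = (H/((H/4)))*H = (H*(4/H))*H = 4*H)
sqrt(-482133 + x(t(-6, 24))) = sqrt(-482133 + 4*(-125 + (-6)**2)) = sqrt(-482133 + 4*(-125 + 36)) = sqrt(-482133 + 4*(-89)) = sqrt(-482133 - 356) = sqrt(-482489) = I*sqrt(482489)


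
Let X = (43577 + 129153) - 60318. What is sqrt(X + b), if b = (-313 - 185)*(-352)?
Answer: 2*sqrt(71927) ≈ 536.38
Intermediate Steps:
X = 112412 (X = 172730 - 60318 = 112412)
b = 175296 (b = -498*(-352) = 175296)
sqrt(X + b) = sqrt(112412 + 175296) = sqrt(287708) = 2*sqrt(71927)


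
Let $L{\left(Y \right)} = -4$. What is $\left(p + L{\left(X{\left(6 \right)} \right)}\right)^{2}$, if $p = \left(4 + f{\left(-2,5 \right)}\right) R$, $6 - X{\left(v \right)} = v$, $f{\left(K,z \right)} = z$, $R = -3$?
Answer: $961$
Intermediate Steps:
$X{\left(v \right)} = 6 - v$
$p = -27$ ($p = \left(4 + 5\right) \left(-3\right) = 9 \left(-3\right) = -27$)
$\left(p + L{\left(X{\left(6 \right)} \right)}\right)^{2} = \left(-27 - 4\right)^{2} = \left(-31\right)^{2} = 961$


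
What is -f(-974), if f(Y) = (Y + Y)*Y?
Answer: -1897352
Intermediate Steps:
f(Y) = 2*Y² (f(Y) = (2*Y)*Y = 2*Y²)
-f(-974) = -2*(-974)² = -2*948676 = -1*1897352 = -1897352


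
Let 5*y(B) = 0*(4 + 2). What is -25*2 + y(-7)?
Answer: -50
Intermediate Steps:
y(B) = 0 (y(B) = (0*(4 + 2))/5 = (0*6)/5 = (1/5)*0 = 0)
-25*2 + y(-7) = -25*2 + 0 = -50 + 0 = -50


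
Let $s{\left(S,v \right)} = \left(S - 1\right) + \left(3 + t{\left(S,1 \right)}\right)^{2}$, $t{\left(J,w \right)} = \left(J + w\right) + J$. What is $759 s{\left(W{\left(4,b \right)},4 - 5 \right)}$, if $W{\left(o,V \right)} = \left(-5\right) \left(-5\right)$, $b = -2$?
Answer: $2231460$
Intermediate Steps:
$t{\left(J,w \right)} = w + 2 J$
$W{\left(o,V \right)} = 25$
$s{\left(S,v \right)} = -1 + S + \left(4 + 2 S\right)^{2}$ ($s{\left(S,v \right)} = \left(S - 1\right) + \left(3 + \left(1 + 2 S\right)\right)^{2} = \left(-1 + S\right) + \left(4 + 2 S\right)^{2} = -1 + S + \left(4 + 2 S\right)^{2}$)
$759 s{\left(W{\left(4,b \right)},4 - 5 \right)} = 759 \left(-1 + 25 + 4 \left(2 + 25\right)^{2}\right) = 759 \left(-1 + 25 + 4 \cdot 27^{2}\right) = 759 \left(-1 + 25 + 4 \cdot 729\right) = 759 \left(-1 + 25 + 2916\right) = 759 \cdot 2940 = 2231460$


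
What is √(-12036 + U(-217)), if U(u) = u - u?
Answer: 2*I*√3009 ≈ 109.71*I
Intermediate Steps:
U(u) = 0
√(-12036 + U(-217)) = √(-12036 + 0) = √(-12036) = 2*I*√3009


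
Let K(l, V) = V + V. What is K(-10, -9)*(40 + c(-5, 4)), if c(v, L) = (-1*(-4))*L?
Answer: -1008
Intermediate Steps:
K(l, V) = 2*V
c(v, L) = 4*L
K(-10, -9)*(40 + c(-5, 4)) = (2*(-9))*(40 + 4*4) = -18*(40 + 16) = -18*56 = -1008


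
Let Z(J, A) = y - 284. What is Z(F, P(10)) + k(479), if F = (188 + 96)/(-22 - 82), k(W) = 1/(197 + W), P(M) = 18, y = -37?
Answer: -216995/676 ≈ -321.00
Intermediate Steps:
F = -71/26 (F = 284/(-104) = 284*(-1/104) = -71/26 ≈ -2.7308)
Z(J, A) = -321 (Z(J, A) = -37 - 284 = -321)
Z(F, P(10)) + k(479) = -321 + 1/(197 + 479) = -321 + 1/676 = -216995/676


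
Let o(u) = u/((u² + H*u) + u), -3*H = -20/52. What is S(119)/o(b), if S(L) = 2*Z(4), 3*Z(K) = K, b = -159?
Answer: -49256/117 ≈ -420.99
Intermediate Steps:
Z(K) = K/3
S(L) = 8/3 (S(L) = 2*((⅓)*4) = 2*(4/3) = 8/3)
H = 5/39 (H = -(-20)/(3*52) = -⅓*(-5/13) = 5/39 ≈ 0.12821)
o(u) = u/(u² + 44*u/39) (o(u) = u/((u² + 5*u/39) + u) = u/(u² + 44*u/39))
S(119)/o(b) = 8/(3*((39/(44 + 39*(-159))))) = 8/(3*((39/(44 - 6201)))) = 8/(3*((39/(-6157)))) = 8/(3*((39*(-1/6157)))) = 8/(3*(-39/6157)) = (8/3)*(-6157/39) = -49256/117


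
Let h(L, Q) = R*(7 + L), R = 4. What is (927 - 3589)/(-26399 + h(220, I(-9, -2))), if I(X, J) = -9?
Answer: 2662/25491 ≈ 0.10443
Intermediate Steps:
h(L, Q) = 28 + 4*L (h(L, Q) = 4*(7 + L) = 28 + 4*L)
(927 - 3589)/(-26399 + h(220, I(-9, -2))) = (927 - 3589)/(-26399 + (28 + 4*220)) = -2662/(-26399 + (28 + 880)) = -2662/(-26399 + 908) = -2662/(-25491) = -2662*(-1/25491) = 2662/25491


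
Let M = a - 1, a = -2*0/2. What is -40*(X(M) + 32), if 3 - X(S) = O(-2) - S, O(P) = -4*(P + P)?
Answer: -720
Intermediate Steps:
a = 0 (a = 0*(1/2) = 0)
M = -1 (M = 0 - 1 = -1)
O(P) = -8*P
X(S) = -13 + S (X(S) = 3 - (-8*(-2) - S) = 3 - (16 - S) = 3 + (-16 + S) = -13 + S)
-40*(X(M) + 32) = -40*((-13 - 1) + 32) = -40*(-14 + 32) = -40*18 = -1*720 = -720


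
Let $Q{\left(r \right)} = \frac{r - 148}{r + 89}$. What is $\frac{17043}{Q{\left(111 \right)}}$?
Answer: $- \frac{3408600}{37} \approx -92124.0$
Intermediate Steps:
$Q{\left(r \right)} = \frac{-148 + r}{89 + r}$
$\frac{17043}{Q{\left(111 \right)}} = \frac{17043}{\frac{1}{89 + 111} \left(-148 + 111\right)} = \frac{17043}{\frac{1}{200} \left(-37\right)} = \frac{17043}{- \frac{37}{200}} = 17043 \left(- \frac{200}{37}\right) = - \frac{3408600}{37}$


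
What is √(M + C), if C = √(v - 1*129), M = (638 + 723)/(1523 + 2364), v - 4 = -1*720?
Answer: √(31303 + 1162213*I*√5)/299 ≈ 3.8354 + 3.7895*I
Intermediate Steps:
v = -716 (v = 4 - 1*720 = 4 - 720 = -716)
M = 1361/3887 ≈ 0.35014
C = 13*I*√5 (C = √(-716 - 1*129) = √(-716 - 129) = √(-845) = 13*I*√5 ≈ 29.069*I)
√(M + C) = √(1361/3887 + 13*I*√5)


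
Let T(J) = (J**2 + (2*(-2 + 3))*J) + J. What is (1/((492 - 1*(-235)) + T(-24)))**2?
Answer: 1/1515361 ≈ 6.5991e-7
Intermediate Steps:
T(J) = J**2 + 3*J (T(J) = (J**2 + (2*1)*J) + J = (J**2 + 2*J) + J = J**2 + 3*J)
(1/((492 - 1*(-235)) + T(-24)))**2 = (1/((492 - 1*(-235)) - 24*(3 - 24)))**2 = (1/((492 + 235) - 24*(-21)))**2 = (1/(727 + 504))**2 = (1/1231)**2 = 1/1515361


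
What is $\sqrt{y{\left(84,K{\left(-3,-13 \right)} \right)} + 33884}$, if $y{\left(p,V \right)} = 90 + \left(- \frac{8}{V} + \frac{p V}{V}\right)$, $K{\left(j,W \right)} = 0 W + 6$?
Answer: $\frac{\sqrt{306510}}{3} \approx 184.54$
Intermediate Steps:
$K{\left(j,W \right)} = 6$ ($K{\left(j,W \right)} = 0 + 6 = 6$)
$y{\left(p,V \right)} = 90 + p - \frac{8}{V}$ ($y{\left(p,V \right)} = 90 + \left(- \frac{8}{V} + \frac{V p}{V}\right) = 90 + \left(- \frac{8}{V} + p\right) = 90 + \left(p - \frac{8}{V}\right) = 90 + p - \frac{8}{V}$)
$\sqrt{y{\left(84,K{\left(-3,-13 \right)} \right)} + 33884} = \sqrt{\left(90 + 84 - \frac{8}{6}\right) + 33884} = \sqrt{\left(90 + 84 - \frac{4}{3}\right) + 33884} = \sqrt{\frac{518}{3} + 33884} = \sqrt{\frac{102170}{3}} = \frac{\sqrt{306510}}{3}$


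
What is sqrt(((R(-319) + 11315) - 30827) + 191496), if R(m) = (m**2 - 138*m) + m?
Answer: 6*sqrt(8818) ≈ 563.42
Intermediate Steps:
R(m) = m**2 - 137*m
sqrt(((R(-319) + 11315) - 30827) + 191496) = sqrt(((-319*(-137 - 319) + 11315) - 30827) + 191496) = sqrt(((-319*(-456) + 11315) - 30827) + 191496) = sqrt(((145464 + 11315) - 30827) + 191496) = sqrt((156779 - 30827) + 191496) = sqrt(125952 + 191496) = sqrt(317448) = 6*sqrt(8818)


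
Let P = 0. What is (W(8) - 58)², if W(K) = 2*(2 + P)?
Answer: 2916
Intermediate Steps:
W(K) = 4 (W(K) = 2*(2 + 0) = 2*2 = 4)
(W(8) - 58)² = (4 - 58)² = (-54)² = 2916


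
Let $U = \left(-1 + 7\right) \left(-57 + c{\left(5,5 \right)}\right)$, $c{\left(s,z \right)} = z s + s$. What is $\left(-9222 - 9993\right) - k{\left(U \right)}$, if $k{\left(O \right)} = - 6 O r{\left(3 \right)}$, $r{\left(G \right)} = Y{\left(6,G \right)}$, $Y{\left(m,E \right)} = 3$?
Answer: $-22131$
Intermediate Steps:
$c{\left(s,z \right)} = s + s z$ ($c{\left(s,z \right)} = s z + s = s + s z$)
$r{\left(G \right)} = 3$
$U = -162$ ($U = \left(-1 + 7\right) \left(-57 + 5 \left(1 + 5\right)\right) = 6 \left(-57 + 5 \cdot 6\right) = 6 \left(-57 + 30\right) = 6 \left(-27\right) = -162$)
$k{\left(O \right)} = - 18 O$ ($k{\left(O \right)} = - 6 O 3 = - 18 O$)
$\left(-9222 - 9993\right) - k{\left(U \right)} = \left(-9222 - 9993\right) - \left(-18\right) \left(-162\right) = \left(-9222 - 9993\right) - 2916 = -19215 - 2916 = -22131$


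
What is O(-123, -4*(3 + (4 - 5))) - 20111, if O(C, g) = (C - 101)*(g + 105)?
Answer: -41839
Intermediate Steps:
O(C, g) = (-101 + C)*(105 + g)
O(-123, -4*(3 + (4 - 5))) - 20111 = (-10605 - (-404)*(3 + (4 - 5)) + 105*(-123) - (-492)*(3 + (4 - 5))) - 20111 = (-10605 - (-404)*(3 - 1) - 12915 - (-492)*(3 - 1)) - 20111 = (-10605 - (-404)*2 - 12915 - (-492)*2) - 20111 = (-10605 - 101*(-8) - 12915 - 123*(-8)) - 20111 = (-10605 + 808 - 12915 + 984) - 20111 = -21728 - 20111 = -41839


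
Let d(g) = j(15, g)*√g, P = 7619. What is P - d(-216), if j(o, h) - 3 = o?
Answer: 7619 - 108*I*√6 ≈ 7619.0 - 264.54*I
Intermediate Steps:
j(o, h) = 3 + o
d(g) = 18*√g (d(g) = (3 + 15)*√g = 18*√g)
P - d(-216) = 7619 - 18*√(-216) = 7619 - 18*6*I*√6 = 7619 - 108*I*√6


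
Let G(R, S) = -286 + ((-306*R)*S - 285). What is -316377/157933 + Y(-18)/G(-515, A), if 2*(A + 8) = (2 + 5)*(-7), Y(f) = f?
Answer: -810278989974/404485838759 ≈ -2.0032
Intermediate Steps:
A = -65/2 (A = -8 + ((2 + 5)*(-7))/2 = -8 + (7*(-7))/2 = -8 + (½)*(-49) = -8 - 49/2 = -65/2 ≈ -32.500)
G(R, S) = -571 - 306*R*S (G(R, S) = -286 + (-306*R*S - 285) = -286 + (-285 - 306*R*S) = -571 - 306*R*S)
-316377/157933 + Y(-18)/G(-515, A) = -316377/157933 - 18/(-571 - 306*(-515)*(-65/2)) = -316377*1/157933 - 18/(-571 - 5121675) = -316377/157933 - 18/(-5122246) = -316377/157933 - 18*(-1/5122246) = -316377/157933 + 9/2561123 = -810278989974/404485838759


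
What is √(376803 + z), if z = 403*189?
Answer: 3*√50330 ≈ 673.03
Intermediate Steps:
z = 76167
√(376803 + z) = √(376803 + 76167) = √452970 = 3*√50330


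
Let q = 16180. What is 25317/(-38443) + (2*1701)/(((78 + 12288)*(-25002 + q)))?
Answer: -51148787355/77664009434 ≈ -0.65859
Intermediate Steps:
25317/(-38443) + (2*1701)/(((78 + 12288)*(-25002 + q))) = 25317/(-38443) + (2*1701)/(((78 + 12288)*(-25002 + 16180))) = 25317*(-1/38443) + 3402/((12366*(-8822))) = -25317/38443 + 3402/(-109092852) = -25317/38443 + 3402*(-1/109092852) = -25317/38443 - 63/2020238 = -51148787355/77664009434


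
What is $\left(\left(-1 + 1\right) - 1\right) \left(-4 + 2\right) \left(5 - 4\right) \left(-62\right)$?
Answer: $-124$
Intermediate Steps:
$\left(\left(-1 + 1\right) - 1\right) \left(-4 + 2\right) \left(5 - 4\right) \left(-62\right) = \left(0 - 1\right) \left(-2\right) \left(5 - 4\right) \left(-62\right) = \left(-1\right) \left(-2\right) 1 \left(-62\right) = 2 \cdot 1 \left(-62\right) = 2 \left(-62\right) = -124$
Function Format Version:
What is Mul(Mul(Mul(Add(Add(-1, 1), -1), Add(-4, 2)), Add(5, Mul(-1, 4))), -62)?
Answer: -124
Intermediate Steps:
Mul(Mul(Mul(Add(Add(-1, 1), -1), Add(-4, 2)), Add(5, Mul(-1, 4))), -62) = Mul(Mul(Mul(Add(0, -1), -2), Add(5, -4)), -62) = Mul(Mul(Mul(-1, -2), 1), -62) = Mul(Mul(2, 1), -62) = Mul(2, -62) = -124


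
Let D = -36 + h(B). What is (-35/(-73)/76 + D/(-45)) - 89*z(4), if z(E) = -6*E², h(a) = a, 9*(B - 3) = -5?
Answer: 19199545031/2246940 ≈ 8544.8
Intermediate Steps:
B = 22/9 (B = 3 + (⅑)*(-5) = 3 - 5/9 = 22/9 ≈ 2.4444)
D = -302/9 (D = -36 + 22/9 = -302/9 ≈ -33.556)
(-35/(-73)/76 + D/(-45)) - 89*z(4) = (-35/(-73)/76 - 302/9/(-45)) - (-534)*4² = (-35*(-1/73)*(1/76) - 302/9*(-1/45)) - (-534)*16 = ((35/73)*(1/76) + 302/405) - 89*(-96) = (35/5548 + 302/405) + 8544 = 1689671/2246940 + 8544 = 19199545031/2246940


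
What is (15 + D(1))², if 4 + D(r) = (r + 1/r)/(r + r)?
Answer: 144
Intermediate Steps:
D(r) = -4 + (r + 1/r)/(2*r) (D(r) = -4 + (r + 1/r)/(r + r) = -4 + (r + 1/r)/((2*r)) = -4 + (r + 1/r)*(1/(2*r)) = -4 + (r + 1/r)/(2*r))
(15 + D(1))² = (15 + (-7/2 + (½)/1²))² = (15 + (-7/2 + (½)*1))² = (15 + (-7/2 + ½))² = (15 - 3)² = 12² = 144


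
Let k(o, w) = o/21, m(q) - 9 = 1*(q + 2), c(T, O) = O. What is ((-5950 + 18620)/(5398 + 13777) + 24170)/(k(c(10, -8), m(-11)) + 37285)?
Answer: 1946584164/3002716795 ≈ 0.64827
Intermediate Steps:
m(q) = 11 + q (m(q) = 9 + 1*(q + 2) = 9 + 1*(2 + q) = 9 + (2 + q) = 11 + q)
k(o, w) = o/21 (k(o, w) = o*(1/21) = o/21)
((-5950 + 18620)/(5398 + 13777) + 24170)/(k(c(10, -8), m(-11)) + 37285) = ((-5950 + 18620)/(5398 + 13777) + 24170)/((1/21)*(-8) + 37285) = (12670/19175 + 24170)/(-8/21 + 37285) = (12670*(1/19175) + 24170)/(782977/21) = (2534/3835 + 24170)*(21/782977) = (92694484/3835)*(21/782977) = 1946584164/3002716795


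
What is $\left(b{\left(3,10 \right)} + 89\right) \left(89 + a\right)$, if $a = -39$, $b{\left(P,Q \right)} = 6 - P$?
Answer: $4600$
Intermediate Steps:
$\left(b{\left(3,10 \right)} + 89\right) \left(89 + a\right) = \left(\left(6 - 3\right) + 89\right) \left(89 - 39\right) = \left(\left(6 - 3\right) + 89\right) 50 = \left(3 + 89\right) 50 = 92 \cdot 50 = 4600$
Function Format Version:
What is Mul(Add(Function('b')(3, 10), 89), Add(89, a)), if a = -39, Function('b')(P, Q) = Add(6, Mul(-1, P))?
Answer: 4600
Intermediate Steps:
Mul(Add(Function('b')(3, 10), 89), Add(89, a)) = Mul(Add(Add(6, Mul(-1, 3)), 89), Add(89, -39)) = Mul(Add(Add(6, -3), 89), 50) = Mul(Add(3, 89), 50) = Mul(92, 50) = 4600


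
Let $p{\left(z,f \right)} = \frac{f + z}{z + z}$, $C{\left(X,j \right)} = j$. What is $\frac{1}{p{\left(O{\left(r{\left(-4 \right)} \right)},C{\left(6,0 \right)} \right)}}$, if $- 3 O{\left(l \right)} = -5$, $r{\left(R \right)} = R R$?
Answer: $2$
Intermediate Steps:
$r{\left(R \right)} = R^{2}$
$O{\left(l \right)} = \frac{5}{3}$ ($O{\left(l \right)} = \left(- \frac{1}{3}\right) \left(-5\right) = \frac{5}{3}$)
$p{\left(z,f \right)} = \frac{f + z}{2 z}$
$\frac{1}{p{\left(O{\left(r{\left(-4 \right)} \right)},C{\left(6,0 \right)} \right)}} = \frac{1}{\frac{1}{2} \frac{1}{\frac{5}{3}} \left(0 + \frac{5}{3}\right)} = \frac{1}{\frac{1}{2} \cdot \frac{3}{5} \cdot \frac{5}{3}} = \frac{1}{\frac{1}{2}} = 2$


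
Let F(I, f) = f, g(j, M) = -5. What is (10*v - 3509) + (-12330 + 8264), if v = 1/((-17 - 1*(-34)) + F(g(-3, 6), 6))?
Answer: -174215/23 ≈ -7574.6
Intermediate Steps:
v = 1/23 (v = 1/((-17 - 1*(-34)) + 6) = 1/((-17 + 34) + 6) = 1/(17 + 6) = 1/23 ≈ 0.043478)
(10*v - 3509) + (-12330 + 8264) = (10*(1/23) - 3509) + (-12330 + 8264) = (10/23 - 3509) - 4066 = -80697/23 - 4066 = -174215/23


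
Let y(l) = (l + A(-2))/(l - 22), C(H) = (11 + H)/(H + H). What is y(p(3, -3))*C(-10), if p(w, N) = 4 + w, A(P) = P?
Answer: 1/60 ≈ 0.016667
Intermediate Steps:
C(H) = (11 + H)/(2*H) (C(H) = (11 + H)/((2*H)) = (11 + H)*(1/(2*H)) = (11 + H)/(2*H))
y(l) = (-2 + l)/(-22 + l) (y(l) = (l - 2)/(l - 22) = (-2 + l)/(-22 + l))
y(p(3, -3))*C(-10) = ((-2 + (4 + 3))/(-22 + (4 + 3)))*((1/2)*(11 - 10)/(-10)) = ((-2 + 7)/(-22 + 7))*((1/2)*(-1/10)*1) = (5/(-15))*(-1/20) = -1/15*5*(-1/20) = -1/3*(-1/20) = 1/60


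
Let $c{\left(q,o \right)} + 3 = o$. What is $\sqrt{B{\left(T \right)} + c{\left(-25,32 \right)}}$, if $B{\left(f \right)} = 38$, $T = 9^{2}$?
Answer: $\sqrt{67} \approx 8.1853$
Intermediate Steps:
$c{\left(q,o \right)} = -3 + o$
$T = 81$
$\sqrt{B{\left(T \right)} + c{\left(-25,32 \right)}} = \sqrt{38 + \left(-3 + 32\right)} = \sqrt{38 + 29} = \sqrt{67}$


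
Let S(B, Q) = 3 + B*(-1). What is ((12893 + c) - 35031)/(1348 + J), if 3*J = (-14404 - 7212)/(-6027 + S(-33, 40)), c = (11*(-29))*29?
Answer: -564154497/24249220 ≈ -23.265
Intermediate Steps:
S(B, Q) = 3 - B
c = -9251 (c = -319*29 = -9251)
J = 21616/17973 (J = ((-14404 - 7212)/(-6027 + (3 - 1*(-33))))/3 = (-21616/(-6027 + (3 + 33)))/3 = (-21616/(-6027 + 36))/3 = (-21616/(-5991))/3 = (-21616*(-1/5991))/3 = (⅓)*(21616/5991) = 21616/17973 ≈ 1.2027)
((12893 + c) - 35031)/(1348 + J) = ((12893 - 9251) - 35031)/(1348 + 21616/17973) = (3642 - 35031)/(24249220/17973) = -31389*17973/24249220 = -564154497/24249220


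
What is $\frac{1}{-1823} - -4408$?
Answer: $\frac{8035783}{1823} \approx 4408.0$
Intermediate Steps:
$\frac{1}{-1823} - -4408 = - \frac{1}{1823} + 4408 = \frac{8035783}{1823}$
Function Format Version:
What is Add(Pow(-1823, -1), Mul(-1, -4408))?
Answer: Rational(8035783, 1823) ≈ 4408.0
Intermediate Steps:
Add(Pow(-1823, -1), Mul(-1, -4408)) = Add(Rational(-1, 1823), 4408) = Rational(8035783, 1823)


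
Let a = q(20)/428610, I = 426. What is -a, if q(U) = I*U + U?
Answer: -122/6123 ≈ -0.019925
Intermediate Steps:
q(U) = 427*U (q(U) = 426*U + U = 427*U)
a = 122/6123 (a = (427*20)/428610 = 8540*(1/428610) = 122/6123 ≈ 0.019925)
-a = -1*122/6123 = -122/6123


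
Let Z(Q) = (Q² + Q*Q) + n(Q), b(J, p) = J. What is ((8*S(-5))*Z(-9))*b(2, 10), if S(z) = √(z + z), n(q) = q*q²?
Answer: -9072*I*√10 ≈ -28688.0*I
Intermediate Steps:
n(q) = q³
S(z) = √2*√z (S(z) = √(2*z) = √2*√z)
Z(Q) = Q³ + 2*Q² (Z(Q) = (Q² + Q*Q) + Q³ = (Q² + Q²) + Q³ = 2*Q² + Q³ = Q³ + 2*Q²)
((8*S(-5))*Z(-9))*b(2, 10) = ((8*(√2*√(-5)))*((-9)²*(2 - 9)))*2 = ((8*(√2*(I*√5)))*(81*(-7)))*2 = ((8*(I*√10))*(-567))*2 = ((8*I*√10)*(-567))*2 = -4536*I*√10*2 = -9072*I*√10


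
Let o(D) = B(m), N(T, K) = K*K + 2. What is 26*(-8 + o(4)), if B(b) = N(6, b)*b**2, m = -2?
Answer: 416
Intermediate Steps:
N(T, K) = 2 + K**2 (N(T, K) = K**2 + 2 = 2 + K**2)
B(b) = b**2*(2 + b**2) (B(b) = (2 + b**2)*b**2 = b**2*(2 + b**2))
o(D) = 24 (o(D) = (-2)**2*(2 + (-2)**2) = 4*(2 + 4) = 4*6 = 24)
26*(-8 + o(4)) = 26*(-8 + 24) = 26*16 = 416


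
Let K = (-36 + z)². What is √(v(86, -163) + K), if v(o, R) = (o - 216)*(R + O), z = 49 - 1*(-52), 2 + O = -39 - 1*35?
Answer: √35295 ≈ 187.87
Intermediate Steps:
O = -76 (O = -2 + (-39 - 1*35) = -2 + (-39 - 35) = -2 - 74 = -76)
z = 101 (z = 49 + 52 = 101)
v(o, R) = (-216 + o)*(-76 + R) (v(o, R) = (o - 216)*(R - 76) = (-216 + o)*(-76 + R))
K = 4225 (K = (-36 + 101)² = 65² = 4225)
√(v(86, -163) + K) = √((16416 - 216*(-163) - 76*86 - 163*86) + 4225) = √((16416 + 35208 - 6536 - 14018) + 4225) = √(31070 + 4225) = √35295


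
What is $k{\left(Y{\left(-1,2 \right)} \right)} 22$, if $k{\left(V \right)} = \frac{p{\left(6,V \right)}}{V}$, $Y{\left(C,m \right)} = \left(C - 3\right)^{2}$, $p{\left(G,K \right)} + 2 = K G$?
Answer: $\frac{517}{4} \approx 129.25$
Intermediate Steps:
$p{\left(G,K \right)} = -2 + G K$ ($p{\left(G,K \right)} = -2 + K G = -2 + G K$)
$Y{\left(C,m \right)} = \left(-3 + C\right)^{2}$
$k{\left(V \right)} = \frac{-2 + 6 V}{V}$
$k{\left(Y{\left(-1,2 \right)} \right)} 22 = \left(6 - \frac{2}{\left(-3 - 1\right)^{2}}\right) 22 = \left(6 - \frac{2}{\left(-4\right)^{2}}\right) 22 = \left(6 - \frac{2}{16}\right) 22 = \left(6 - \frac{1}{8}\right) 22 = \frac{47}{8} \cdot 22 = \frac{517}{4}$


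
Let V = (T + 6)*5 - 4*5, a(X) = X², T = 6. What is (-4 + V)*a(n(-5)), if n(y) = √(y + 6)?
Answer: 36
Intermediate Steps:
n(y) = √(6 + y)
V = 40 (V = (6 + 6)*5 - 4*5 = 12*5 - 20 = 60 - 20 = 40)
(-4 + V)*a(n(-5)) = (-4 + 40)*(√(6 - 5))² = 36*(√1)² = 36*1² = 36*1 = 36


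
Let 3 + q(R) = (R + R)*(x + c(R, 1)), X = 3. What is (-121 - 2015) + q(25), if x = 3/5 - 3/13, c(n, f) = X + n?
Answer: -9367/13 ≈ -720.54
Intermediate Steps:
c(n, f) = 3 + n
x = 24/65 (x = 3*(1/5) - 3*1/13 = 3/5 - 3/13 = 24/65 ≈ 0.36923)
q(R) = -3 + 2*R*(219/65 + R) (q(R) = -3 + (R + R)*(24/65 + (3 + R)) = -3 + (2*R)*(219/65 + R) = -3 + 2*R*(219/65 + R))
(-121 - 2015) + q(25) = (-121 - 2015) + (-3 + 2*25**2 + (438/65)*25) = -2136 + (-3 + 2*625 + 2190/13) = -2136 + (-3 + 1250 + 2190/13) = -2136 + 18401/13 = -9367/13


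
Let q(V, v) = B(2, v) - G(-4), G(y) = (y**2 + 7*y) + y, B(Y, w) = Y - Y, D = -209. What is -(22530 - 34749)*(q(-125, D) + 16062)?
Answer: 196457082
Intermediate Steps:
B(Y, w) = 0
G(y) = y**2 + 8*y
q(V, v) = 16 (q(V, v) = 0 - (-4)*(8 - 4) = 0 - (-4)*4 = 0 - 1*(-16) = 0 + 16 = 16)
-(22530 - 34749)*(q(-125, D) + 16062) = -(22530 - 34749)*(16 + 16062) = -(-12219)*16078 = -1*(-196457082) = 196457082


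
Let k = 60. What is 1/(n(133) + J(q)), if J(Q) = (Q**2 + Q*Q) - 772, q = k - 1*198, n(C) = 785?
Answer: 1/38101 ≈ 2.6246e-5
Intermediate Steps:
q = -138 (q = 60 - 1*198 = 60 - 198 = -138)
J(Q) = -772 + 2*Q**2 (J(Q) = (Q**2 + Q**2) - 772 = 2*Q**2 - 772 = -772 + 2*Q**2)
1/(n(133) + J(q)) = 1/(785 + (-772 + 2*(-138)**2)) = 1/(785 + (-772 + 2*19044)) = 1/(785 + (-772 + 38088)) = 1/(785 + 37316) = 1/38101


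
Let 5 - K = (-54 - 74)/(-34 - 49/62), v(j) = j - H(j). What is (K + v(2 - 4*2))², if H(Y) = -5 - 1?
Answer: 8116801/4652649 ≈ 1.7446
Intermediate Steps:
H(Y) = -6
v(j) = 6 + j (v(j) = j - 1*(-6) = j + 6 = 6 + j)
K = 2849/2157 (K = 5 - (-54 - 74)/(-34 - 49/62) = 5 - (-128)/(-34 - 49*1/62) = 5 - (-128)/(-34 - 49/62) = 5 - (-128)/(-2157/62) = 5 - (-128)*(-62)/2157 = 5 - 1*7936/2157 = 5 - 7936/2157 = 2849/2157 ≈ 1.3208)
(K + v(2 - 4*2))² = (2849/2157 + (6 + (2 - 4*2)))² = (2849/2157 + (6 + (2 - 8)))² = (2849/2157 + (6 - 6))² = (2849/2157 + 0)² = (2849/2157)² = 8116801/4652649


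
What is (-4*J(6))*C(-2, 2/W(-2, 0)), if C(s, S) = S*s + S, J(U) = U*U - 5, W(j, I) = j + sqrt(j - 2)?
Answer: -62 - 62*I ≈ -62.0 - 62.0*I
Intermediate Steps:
W(j, I) = j + sqrt(-2 + j)
J(U) = -5 + U**2 (J(U) = U**2 - 5 = -5 + U**2)
C(s, S) = S + S*s
(-4*J(6))*C(-2, 2/W(-2, 0)) = (-4*(-5 + 6**2))*((2/(-2 + sqrt(-2 - 2)))*(1 - 2)) = (-4*(-5 + 36))*((2/(-2 + sqrt(-4)))*(-1)) = (-4*31)*((2/(-2 + 2*I))*(-1)) = -124*2*((-2 - 2*I)/8)*(-1) = -124*(-2 - 2*I)/4*(-1) = -(-31)*(-2 - 2*I) = 31*(-2 - 2*I)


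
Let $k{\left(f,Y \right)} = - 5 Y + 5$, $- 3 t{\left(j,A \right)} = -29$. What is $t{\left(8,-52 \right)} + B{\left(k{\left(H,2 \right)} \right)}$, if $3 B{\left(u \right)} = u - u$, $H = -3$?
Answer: $\frac{29}{3} \approx 9.6667$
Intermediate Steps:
$t{\left(j,A \right)} = \frac{29}{3}$ ($t{\left(j,A \right)} = \left(- \frac{1}{3}\right) \left(-29\right) = \frac{29}{3}$)
$k{\left(f,Y \right)} = 5 - 5 Y$
$B{\left(u \right)} = 0$ ($B{\left(u \right)} = \frac{u - u}{3} = \frac{1}{3} \cdot 0 = 0$)
$t{\left(8,-52 \right)} + B{\left(k{\left(H,2 \right)} \right)} = \frac{29}{3} + 0 = \frac{29}{3}$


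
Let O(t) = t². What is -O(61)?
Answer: -3721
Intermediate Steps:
-O(61) = -1*61² = -1*3721 = -3721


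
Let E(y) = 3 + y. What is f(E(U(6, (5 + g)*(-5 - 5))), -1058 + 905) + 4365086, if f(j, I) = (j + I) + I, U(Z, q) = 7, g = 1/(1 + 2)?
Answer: 4364790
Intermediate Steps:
g = 1/3 ≈ 0.33333
f(j, I) = j + 2*I (f(j, I) = (I + j) + I = j + 2*I)
f(E(U(6, (5 + g)*(-5 - 5))), -1058 + 905) + 4365086 = ((3 + 7) + 2*(-1058 + 905)) + 4365086 = (10 + 2*(-153)) + 4365086 = (10 - 306) + 4365086 = -296 + 4365086 = 4364790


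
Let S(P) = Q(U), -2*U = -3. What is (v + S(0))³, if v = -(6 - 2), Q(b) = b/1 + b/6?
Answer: -729/64 ≈ -11.391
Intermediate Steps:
U = 3/2 (U = -½*(-3) = 3/2 ≈ 1.5000)
Q(b) = 7*b/6 (Q(b) = b*1 + b*(⅙) = b + b/6 = 7*b/6)
S(P) = 7/4 (S(P) = (7/6)*(3/2) = 7/4)
v = -4 (v = -1*4 = -4)
(v + S(0))³ = (-4 + 7/4)³ = (-9/4)³ = -729/64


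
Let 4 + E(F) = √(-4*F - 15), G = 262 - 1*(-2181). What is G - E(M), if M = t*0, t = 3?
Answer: 2447 - I*√15 ≈ 2447.0 - 3.873*I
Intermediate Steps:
G = 2443 (G = 262 + 2181 = 2443)
M = 0 (M = 3*0 = 0)
E(F) = -4 + √(-15 - 4*F) (E(F) = -4 + √(-4*F - 15) = -4 + √(-15 - 4*F))
G - E(M) = 2443 - (-4 + √(-15 - 4*0)) = 2443 - (-4 + √(-15 + 0)) = 2443 - (-4 + √(-15)) = 2443 - (-4 + I*√15) = 2443 + (4 - I*√15) = 2447 - I*√15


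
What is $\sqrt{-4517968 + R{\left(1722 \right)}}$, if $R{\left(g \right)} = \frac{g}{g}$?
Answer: $i \sqrt{4517967} \approx 2125.6 i$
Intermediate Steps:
$R{\left(g \right)} = 1$
$\sqrt{-4517968 + R{\left(1722 \right)}} = \sqrt{-4517968 + 1} = \sqrt{-4517967} = i \sqrt{4517967}$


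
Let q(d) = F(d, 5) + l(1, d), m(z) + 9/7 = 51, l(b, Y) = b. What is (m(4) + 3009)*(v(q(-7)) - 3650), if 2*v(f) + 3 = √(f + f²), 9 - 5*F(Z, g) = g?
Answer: -156364533/14 + 64233*√14/70 ≈ -1.1165e+7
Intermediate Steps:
m(z) = 348/7 (m(z) = -9/7 + 51 = 348/7)
F(Z, g) = 9/5 - g/5
q(d) = 9/5 (q(d) = (9/5 - ⅕*5) + 1 = (9/5 - 1) + 1 = ⅘ + 1 = 9/5)
v(f) = -3/2 + √(f + f²)/2
(m(4) + 3009)*(v(q(-7)) - 3650) = (348/7 + 3009)*((-3/2 + √(9*(1 + 9/5)/5)/2) - 3650) = 21411*((-3/2 + √((9/5)*(14/5))/2) - 3650)/7 = 21411*((-3/2 + √(126/25)/2) - 3650)/7 = 21411*((-3/2 + (3*√14/5)/2) - 3650)/7 = 21411*((-3/2 + 3*√14/10) - 3650)/7 = 21411*(-7303/2 + 3*√14/10)/7 = -156364533/14 + 64233*√14/70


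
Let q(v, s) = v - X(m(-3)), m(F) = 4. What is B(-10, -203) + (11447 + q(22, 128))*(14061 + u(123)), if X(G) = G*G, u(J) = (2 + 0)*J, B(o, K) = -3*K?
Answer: 163858680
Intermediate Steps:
u(J) = 2*J
X(G) = G²
q(v, s) = -16 + v (q(v, s) = v - 1*4² = v - 1*16 = v - 16 = -16 + v)
B(-10, -203) + (11447 + q(22, 128))*(14061 + u(123)) = -3*(-203) + (11447 + (-16 + 22))*(14061 + 2*123) = 609 + (11447 + 6)*(14061 + 246) = 609 + 11453*14307 = 609 + 163858071 = 163858680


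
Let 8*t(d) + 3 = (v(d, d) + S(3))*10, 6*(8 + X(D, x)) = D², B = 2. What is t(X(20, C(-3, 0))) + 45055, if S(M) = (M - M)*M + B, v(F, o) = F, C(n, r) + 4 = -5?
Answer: 1083131/24 ≈ 45130.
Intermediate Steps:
C(n, r) = -9 (C(n, r) = -4 - 5 = -9)
X(D, x) = -8 + D²/6
S(M) = 2 (S(M) = (M - M)*M + 2 = 0*M + 2 = 0 + 2 = 2)
t(d) = 17/8 + 5*d/4 (t(d) = -3/8 + ((d + 2)*10)/8 = -3/8 + ((2 + d)*10)/8 = -3/8 + (20 + 10*d)/8 = -3/8 + (5/2 + 5*d/4) = 17/8 + 5*d/4)
t(X(20, C(-3, 0))) + 45055 = (17/8 + 5*(-8 + (⅙)*20²)/4) + 45055 = (17/8 + 5*(-8 + (⅙)*400)/4) + 45055 = (17/8 + 5*(-8 + 200/3)/4) + 45055 = (17/8 + (5/4)*(176/3)) + 45055 = (17/8 + 220/3) + 45055 = 1811/24 + 45055 = 1083131/24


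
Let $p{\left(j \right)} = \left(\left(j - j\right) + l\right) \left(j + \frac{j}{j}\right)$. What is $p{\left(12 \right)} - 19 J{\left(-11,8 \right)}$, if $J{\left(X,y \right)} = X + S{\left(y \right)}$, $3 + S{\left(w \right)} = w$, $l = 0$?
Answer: $114$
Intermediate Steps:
$p{\left(j \right)} = 0$ ($p{\left(j \right)} = \left(\left(j - j\right) + 0\right) \left(j + \frac{j}{j}\right) = \left(0 + 0\right) \left(j + 1\right) = 0 \left(1 + j\right) = 0$)
$S{\left(w \right)} = -3 + w$
$J{\left(X,y \right)} = -3 + X + y$ ($J{\left(X,y \right)} = X + \left(-3 + y\right) = -3 + X + y$)
$p{\left(12 \right)} - 19 J{\left(-11,8 \right)} = 0 - 19 \left(-3 - 11 + 8\right) = 0 - -114 = 0 + 114 = 114$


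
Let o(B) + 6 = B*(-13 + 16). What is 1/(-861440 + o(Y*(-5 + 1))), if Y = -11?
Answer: -1/861314 ≈ -1.1610e-6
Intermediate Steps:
o(B) = -6 + 3*B (o(B) = -6 + B*(-13 + 16) = -6 + B*3 = -6 + 3*B)
1/(-861440 + o(Y*(-5 + 1))) = 1/(-861440 + (-6 + 3*(-11*(-5 + 1)))) = 1/(-861440 + (-6 + 3*(-11*(-4)))) = 1/(-861440 + (-6 + 3*44)) = 1/(-861440 + (-6 + 132)) = 1/(-861440 + 126) = 1/(-861314) = -1/861314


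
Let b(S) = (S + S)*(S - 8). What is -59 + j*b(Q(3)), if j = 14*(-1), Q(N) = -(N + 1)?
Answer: -1403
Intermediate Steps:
Q(N) = -1 - N (Q(N) = -(1 + N) = -1 - N)
b(S) = 2*S*(-8 + S) (b(S) = (2*S)*(-8 + S) = 2*S*(-8 + S))
j = -14
-59 + j*b(Q(3)) = -59 - 28*(-1 - 1*3)*(-8 + (-1 - 1*3)) = -59 - 28*(-1 - 3)*(-8 + (-1 - 3)) = -59 - 28*(-4)*(-8 - 4) = -59 - 28*(-4)*(-12) = -59 - 14*96 = -59 - 1344 = -1403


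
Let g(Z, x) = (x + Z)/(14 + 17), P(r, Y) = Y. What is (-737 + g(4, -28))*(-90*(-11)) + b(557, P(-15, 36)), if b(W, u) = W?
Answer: -22625023/31 ≈ -7.2984e+5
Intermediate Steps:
g(Z, x) = Z/31 + x/31 (g(Z, x) = (Z + x)/31 = (Z + x)*(1/31) = Z/31 + x/31)
(-737 + g(4, -28))*(-90*(-11)) + b(557, P(-15, 36)) = (-737 + ((1/31)*4 + (1/31)*(-28)))*(-90*(-11)) + 557 = (-737 + (4/31 - 28/31))*990 + 557 = (-737 - 24/31)*990 + 557 = -22871/31*990 + 557 = -22642290/31 + 557 = -22625023/31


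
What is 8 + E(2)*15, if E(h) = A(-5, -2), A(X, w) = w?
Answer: -22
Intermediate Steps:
E(h) = -2
8 + E(2)*15 = 8 - 2*15 = 8 - 30 = -22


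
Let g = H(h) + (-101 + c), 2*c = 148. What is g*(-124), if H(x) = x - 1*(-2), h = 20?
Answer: 620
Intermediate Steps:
c = 74 (c = (1/2)*148 = 74)
H(x) = 2 + x (H(x) = x + 2 = 2 + x)
g = -5 (g = (2 + 20) + (-101 + 74) = 22 - 27 = -5)
g*(-124) = -5*(-124) = 620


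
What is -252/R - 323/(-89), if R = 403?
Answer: 107741/35867 ≈ 3.0039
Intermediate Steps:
-252/R - 323/(-89) = -252/403 - 323/(-89) = -252*1/403 - 323*(-1/89) = -252/403 + 323/89 = 107741/35867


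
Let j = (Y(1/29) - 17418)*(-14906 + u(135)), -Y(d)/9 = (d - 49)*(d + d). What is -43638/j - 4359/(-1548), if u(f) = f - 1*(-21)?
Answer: 26114755981631/9274623796500 ≈ 2.8157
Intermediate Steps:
u(f) = 21 + f (u(f) = f + 21 = 21 + f)
Y(d) = -18*d*(-49 + d) (Y(d) = -9*(d - 49)*(d + d) = -9*(-49 + d)*2*d = -18*d*(-49 + d))
j = 215688925500/841 (j = (18*(49 - 1/29)/29 - 17418)*(-14906 + (21 + 135)) = (18*(1/29)*(49 - 1*1/29) - 17418)*(-14906 + 156) = (18*(1/29)*(49 - 1/29) - 17418)*(-14750) = (18*(1/29)*(1420/29) - 17418)*(-14750) = (25560/841 - 17418)*(-14750) = -14622978/841*(-14750) = 215688925500/841 ≈ 2.5647e+8)
-43638/j - 4359/(-1548) = -43638/215688925500/841 - 4359/(-1548) = -43638*841/215688925500 - 4359*(-1/1548) = -6116593/35948154250 + 1453/516 = 26114755981631/9274623796500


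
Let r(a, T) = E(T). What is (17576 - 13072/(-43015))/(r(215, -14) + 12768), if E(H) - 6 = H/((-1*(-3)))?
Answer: 567033534/411954655 ≈ 1.3764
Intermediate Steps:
E(H) = 6 + H/3 (E(H) = 6 + H/((-1*(-3))) = 6 + H/3)
r(a, T) = 6 + T/3
(17576 - 13072/(-43015))/(r(215, -14) + 12768) = (17576 - 13072/(-43015))/((6 + (⅓)*(-14)) + 12768) = (17576 - 13072*(-1/43015))/((6 - 14/3) + 12768) = (17576 + 13072/43015)/(4/3 + 12768) = 756044712/(43015*(38308/3)) = (756044712/43015)*(3/38308) = 567033534/411954655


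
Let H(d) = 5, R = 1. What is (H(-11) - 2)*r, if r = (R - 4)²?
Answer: 27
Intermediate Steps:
r = 9 (r = (1 - 4)² = (-3)² = 9)
(H(-11) - 2)*r = (5 - 2)*9 = 3*9 = 27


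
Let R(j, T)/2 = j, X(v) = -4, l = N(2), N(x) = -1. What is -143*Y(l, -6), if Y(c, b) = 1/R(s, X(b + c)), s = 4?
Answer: -143/8 ≈ -17.875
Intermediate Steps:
l = -1
R(j, T) = 2*j
Y(c, b) = ⅛ (Y(c, b) = 1/(2*4) = 1/8 = ⅛)
-143*Y(l, -6) = -143*⅛ = -143/8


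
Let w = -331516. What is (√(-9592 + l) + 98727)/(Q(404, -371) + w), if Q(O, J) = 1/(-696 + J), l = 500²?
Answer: -35113903/117909191 - 6402*√742/117909191 ≈ -0.29928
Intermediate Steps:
l = 250000
(√(-9592 + l) + 98727)/(Q(404, -371) + w) = (√(-9592 + 250000) + 98727)/(1/(-696 - 371) - 331516) = (√240408 + 98727)/(1/(-1067) - 331516) = (18*√742 + 98727)/(-1/1067 - 331516) = (98727 + 18*√742)/(-353727573/1067) = (98727 + 18*√742)*(-1067/353727573) = -35113903/117909191 - 6402*√742/117909191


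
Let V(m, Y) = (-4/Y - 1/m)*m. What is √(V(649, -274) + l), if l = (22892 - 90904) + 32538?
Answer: I*√665652449/137 ≈ 188.32*I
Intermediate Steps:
V(m, Y) = m*(-1/m - 4/Y) (V(m, Y) = (-1/m - 4/Y)*m = m*(-1/m - 4/Y))
l = -35474 (l = -68012 + 32538 = -35474)
√(V(649, -274) + l) = √((-1*(-274) - 4*649)/(-274) - 35474) = √(-(274 - 2596)/274 - 35474) = √(-1/274*(-2322) - 35474) = √(1161/137 - 35474) = √(-4858777/137) = I*√665652449/137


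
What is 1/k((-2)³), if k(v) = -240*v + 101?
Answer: 1/2021 ≈ 0.00049480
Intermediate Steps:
k(v) = 101 - 240*v
1/k((-2)³) = 1/(101 - 240*(-2)³) = 1/(101 - 240*(-8)) = 1/(101 + 1920) = 1/2021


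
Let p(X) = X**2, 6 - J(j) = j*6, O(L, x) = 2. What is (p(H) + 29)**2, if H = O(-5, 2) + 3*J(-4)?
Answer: 72131049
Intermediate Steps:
J(j) = 6 - 6*j (J(j) = 6 - j*6 = 6 - 6*j)
H = 92 (H = 2 + 3*(6 - 6*(-4)) = 2 + 3*(6 + 24) = 2 + 3*30 = 2 + 90 = 92)
(p(H) + 29)**2 = (92**2 + 29)**2 = (8464 + 29)**2 = 8493**2 = 72131049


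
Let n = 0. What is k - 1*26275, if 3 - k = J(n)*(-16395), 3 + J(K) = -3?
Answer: -124642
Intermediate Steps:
J(K) = -6 (J(K) = -3 - 3 = -6)
k = -98367 (k = 3 - (-6)*(-16395) = 3 - 1*98370 = 3 - 98370 = -98367)
k - 1*26275 = -98367 - 1*26275 = -98367 - 26275 = -124642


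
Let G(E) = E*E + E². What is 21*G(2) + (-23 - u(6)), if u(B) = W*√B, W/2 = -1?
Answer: 145 + 2*√6 ≈ 149.90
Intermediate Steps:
W = -2 (W = 2*(-1) = -2)
G(E) = 2*E² (G(E) = E² + E² = 2*E²)
u(B) = -2*√B
21*G(2) + (-23 - u(6)) = 21*(2*2²) + (-23 - (-2)*√6) = 21*(2*4) + (-23 + 2*√6) = 21*8 + (-23 + 2*√6) = 168 + (-23 + 2*√6) = 145 + 2*√6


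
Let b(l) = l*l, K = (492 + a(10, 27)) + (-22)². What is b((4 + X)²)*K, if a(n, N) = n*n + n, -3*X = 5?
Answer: 869162/27 ≈ 32191.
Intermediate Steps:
X = -5/3 (X = -⅓*5 = -5/3 ≈ -1.6667)
a(n, N) = n + n² (a(n, N) = n² + n = n + n²)
K = 1086 (K = (492 + 10*(1 + 10)) + (-22)² = (492 + 10*11) + 484 = (492 + 110) + 484 = 602 + 484 = 1086)
b(l) = l²
b((4 + X)²)*K = ((4 - 5/3)²)²*1086 = ((7/3)²)²*1086 = (49/9)²*1086 = (2401/81)*1086 = 869162/27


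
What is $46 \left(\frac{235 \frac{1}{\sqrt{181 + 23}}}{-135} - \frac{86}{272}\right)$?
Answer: $- \frac{989}{68} - \frac{1081 \sqrt{51}}{1377} \approx -20.15$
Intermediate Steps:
$46 \left(\frac{235 \frac{1}{\sqrt{181 + 23}}}{-135} - \frac{86}{272}\right) = 46 \left(\frac{235}{\sqrt{204}} \left(- \frac{1}{135}\right) - \frac{43}{136}\right) = 46 \left(\frac{235}{2 \sqrt{51}} \left(- \frac{1}{135}\right) - \frac{43}{136}\right) = 46 \left(235 \frac{\sqrt{51}}{102} \left(- \frac{1}{135}\right) - \frac{43}{136}\right) = 46 \left(\frac{235 \sqrt{51}}{102} \left(- \frac{1}{135}\right) - \frac{43}{136}\right) = 46 \left(- \frac{47 \sqrt{51}}{2754} - \frac{43}{136}\right) = 46 \left(- \frac{43}{136} - \frac{47 \sqrt{51}}{2754}\right) = - \frac{989}{68} - \frac{1081 \sqrt{51}}{1377}$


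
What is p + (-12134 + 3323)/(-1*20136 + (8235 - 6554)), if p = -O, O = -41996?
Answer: 775044991/18455 ≈ 41997.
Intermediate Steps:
p = 41996 (p = -1*(-41996) = 41996)
p + (-12134 + 3323)/(-1*20136 + (8235 - 6554)) = 41996 + (-12134 + 3323)/(-1*20136 + (8235 - 6554)) = 41996 - 8811/(-20136 + 1681) = 41996 - 8811/(-18455) = 41996 - 8811*(-1/18455) = 41996 + 8811/18455 = 775044991/18455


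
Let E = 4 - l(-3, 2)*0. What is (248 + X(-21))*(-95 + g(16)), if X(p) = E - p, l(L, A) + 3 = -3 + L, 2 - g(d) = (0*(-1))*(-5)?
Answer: -25389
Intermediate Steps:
g(d) = 2 (g(d) = 2 - 0*(-1)*(-5) = 2 - 0*(-5) = 2 - 1*0 = 2 + 0 = 2)
l(L, A) = -6 + L (l(L, A) = -3 + (-3 + L) = -6 + L)
E = 4 (E = 4 - (-6 - 3)*0 = 4 - (-9)*0 = 4 - 1*0 = 4 + 0 = 4)
X(p) = 4 - p
(248 + X(-21))*(-95 + g(16)) = (248 + (4 - 1*(-21)))*(-95 + 2) = (248 + (4 + 21))*(-93) = (248 + 25)*(-93) = 273*(-93) = -25389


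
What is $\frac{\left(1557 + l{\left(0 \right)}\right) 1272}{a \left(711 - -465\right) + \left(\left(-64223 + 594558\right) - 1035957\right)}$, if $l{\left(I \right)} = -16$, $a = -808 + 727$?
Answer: $- \frac{980076}{300439} \approx -3.2621$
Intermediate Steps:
$a = -81$
$\frac{\left(1557 + l{\left(0 \right)}\right) 1272}{a \left(711 - -465\right) + \left(\left(-64223 + 594558\right) - 1035957\right)} = \frac{\left(1557 - 16\right) 1272}{- 81 \left(711 - -465\right) + \left(\left(-64223 + 594558\right) - 1035957\right)} = \frac{1541 \cdot 1272}{- 81 \left(711 + 465\right) + \left(530335 - 1035957\right)} = \frac{1960152}{\left(-81\right) 1176 - 505622} = \frac{1960152}{-95256 - 505622} = \frac{1960152}{-600878} = 1960152 \left(- \frac{1}{600878}\right) = - \frac{980076}{300439}$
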